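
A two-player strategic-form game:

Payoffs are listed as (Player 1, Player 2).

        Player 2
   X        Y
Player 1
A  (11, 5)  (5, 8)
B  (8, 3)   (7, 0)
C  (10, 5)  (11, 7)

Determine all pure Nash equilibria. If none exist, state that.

For each player, find the best response to each opponent profile; mutual best responses are the pure NE.
Player 1 against X: payoffs 11, 8, 10 → best response A.
Player 1 against Y: payoffs 5, 7, 11 → best response C.
Player 2 against A: payoffs 5, 8 → best response Y.
Player 2 against B: payoffs 3, 0 → best response X.
Player 2 against C: payoffs 5, 7 → best response Y.
Mutual best responses: (C, Y).

(C, Y)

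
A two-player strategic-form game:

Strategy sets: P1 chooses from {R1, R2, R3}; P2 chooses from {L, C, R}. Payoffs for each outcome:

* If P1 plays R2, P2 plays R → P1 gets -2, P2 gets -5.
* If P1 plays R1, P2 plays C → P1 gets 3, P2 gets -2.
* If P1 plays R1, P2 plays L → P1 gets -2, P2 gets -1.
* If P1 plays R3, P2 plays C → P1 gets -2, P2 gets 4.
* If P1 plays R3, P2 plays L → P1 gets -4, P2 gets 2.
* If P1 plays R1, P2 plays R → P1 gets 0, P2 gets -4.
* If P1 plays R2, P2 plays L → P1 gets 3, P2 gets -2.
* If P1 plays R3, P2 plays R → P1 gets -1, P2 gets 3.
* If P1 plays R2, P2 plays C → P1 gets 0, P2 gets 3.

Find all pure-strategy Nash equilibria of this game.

P1 against L: payoffs -2, 3, -4 → best response R2.
P1 against C: payoffs 3, 0, -2 → best response R1.
P1 against R: payoffs 0, -2, -1 → best response R1.
P2 against R1: payoffs -1, -2, -4 → best response L.
P2 against R2: payoffs -2, 3, -5 → best response C.
P2 against R3: payoffs 2, 4, 3 → best response C.
No profile is a mutual best response for all players.

This game has no pure Nash equilibrium.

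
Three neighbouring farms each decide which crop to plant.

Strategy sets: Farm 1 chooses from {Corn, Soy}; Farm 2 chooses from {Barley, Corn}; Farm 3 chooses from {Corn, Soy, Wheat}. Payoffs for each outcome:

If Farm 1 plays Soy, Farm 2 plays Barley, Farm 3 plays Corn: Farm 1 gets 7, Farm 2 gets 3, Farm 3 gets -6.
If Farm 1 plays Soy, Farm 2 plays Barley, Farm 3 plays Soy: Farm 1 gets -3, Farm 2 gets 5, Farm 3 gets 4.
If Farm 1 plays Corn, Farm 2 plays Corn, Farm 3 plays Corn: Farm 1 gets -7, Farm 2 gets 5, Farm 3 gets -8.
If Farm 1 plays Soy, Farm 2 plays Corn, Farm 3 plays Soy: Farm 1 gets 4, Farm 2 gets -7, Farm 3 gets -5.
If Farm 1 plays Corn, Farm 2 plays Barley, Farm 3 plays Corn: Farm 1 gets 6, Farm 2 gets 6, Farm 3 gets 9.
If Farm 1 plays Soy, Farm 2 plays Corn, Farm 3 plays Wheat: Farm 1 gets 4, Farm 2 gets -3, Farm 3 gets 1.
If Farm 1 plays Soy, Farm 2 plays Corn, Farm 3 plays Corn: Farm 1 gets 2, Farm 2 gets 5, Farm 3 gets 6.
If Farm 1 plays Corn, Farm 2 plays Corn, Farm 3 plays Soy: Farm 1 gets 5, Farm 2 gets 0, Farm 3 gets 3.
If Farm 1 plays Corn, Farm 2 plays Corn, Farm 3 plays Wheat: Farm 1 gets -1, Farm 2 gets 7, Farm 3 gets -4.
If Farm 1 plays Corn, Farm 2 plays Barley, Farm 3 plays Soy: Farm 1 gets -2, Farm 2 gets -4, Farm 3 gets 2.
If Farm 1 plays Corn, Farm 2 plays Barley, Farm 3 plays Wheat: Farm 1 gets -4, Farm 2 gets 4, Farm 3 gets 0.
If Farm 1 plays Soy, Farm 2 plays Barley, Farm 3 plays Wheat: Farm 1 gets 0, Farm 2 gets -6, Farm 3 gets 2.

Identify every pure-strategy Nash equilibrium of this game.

(Corn, Corn, Soy); (Soy, Corn, Corn)

(Corn, Barley, Corn): Farm 1 can switch to Soy (6 → 7). Not NE.
(Corn, Barley, Soy): Farm 2 can switch to Corn (-4 → 0). Not NE.
(Corn, Barley, Wheat): Farm 1 can switch to Soy (-4 → 0). Not NE.
(Corn, Corn, Corn): Farm 1 can switch to Soy (-7 → 2). Not NE.
(Corn, Corn, Soy): Farm 1 gets 5, best alternative 4; Farm 2 gets 0, best alternative -4; Farm 3 gets 3, best alternative -4. No profitable deviation — NE.
(Corn, Corn, Wheat): Farm 1 can switch to Soy (-1 → 4). Not NE.
(Soy, Barley, Corn): Farm 2 can switch to Corn (3 → 5). Not NE.
(Soy, Corn, Corn): Farm 1 gets 2, best alternative -7; Farm 2 gets 5, best alternative 3; Farm 3 gets 6, best alternative 1. No profitable deviation — NE.
(The remaining 4 profiles each have a profitable deviation by the same check.)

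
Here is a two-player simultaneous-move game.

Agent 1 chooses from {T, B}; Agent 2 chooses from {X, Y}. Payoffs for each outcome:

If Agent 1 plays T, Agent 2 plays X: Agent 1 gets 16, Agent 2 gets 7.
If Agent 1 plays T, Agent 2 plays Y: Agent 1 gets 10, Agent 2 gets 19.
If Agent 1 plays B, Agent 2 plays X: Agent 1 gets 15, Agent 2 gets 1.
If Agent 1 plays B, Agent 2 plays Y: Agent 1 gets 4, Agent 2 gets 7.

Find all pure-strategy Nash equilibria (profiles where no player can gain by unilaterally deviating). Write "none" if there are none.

(T, X): Agent 2 can switch to Y (7 → 19). Not NE.
(T, Y): Agent 1 gets 10, best alternative 4; Agent 2 gets 19, best alternative 7. No profitable deviation — NE.
(B, X): Agent 1 can switch to T (15 → 16). Not NE.
(B, Y): Agent 1 can switch to T (4 → 10). Not NE.

Pure NE: (T, Y)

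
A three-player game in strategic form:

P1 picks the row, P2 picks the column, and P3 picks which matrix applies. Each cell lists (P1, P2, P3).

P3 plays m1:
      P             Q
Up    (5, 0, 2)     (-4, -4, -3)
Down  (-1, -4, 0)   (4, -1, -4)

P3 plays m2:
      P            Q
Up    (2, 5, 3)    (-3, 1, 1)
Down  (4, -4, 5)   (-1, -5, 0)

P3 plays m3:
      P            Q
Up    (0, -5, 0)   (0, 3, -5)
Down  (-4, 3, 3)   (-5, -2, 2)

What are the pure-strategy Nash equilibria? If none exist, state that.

Pure NE: (Down, P, m2)

(Up, P, m1): P3 can switch to m2 (2 → 3). Not NE.
(Up, P, m2): P1 can switch to Down (2 → 4). Not NE.
(Up, P, m3): P2 can switch to Q (-5 → 3). Not NE.
(Up, Q, m1): P1 can switch to Down (-4 → 4). Not NE.
(Up, Q, m2): P1 can switch to Down (-3 → -1). Not NE.
(Up, Q, m3): P3 can switch to m1 (-5 → -3). Not NE.
(Down, P, m1): P1 can switch to Up (-1 → 5). Not NE.
(Down, P, m2): P1 gets 4, best alternative 2; P2 gets -4, best alternative -5; P3 gets 5, best alternative 3. No profitable deviation — NE.
(Down, P, m3): P1 can switch to Up (-4 → 0). Not NE.
(Down, Q, m1): P3 can switch to m2 (-4 → 0). Not NE.
(Down, Q, m2): P2 can switch to P (-5 → -4). Not NE.
(The remaining 1 profile has a profitable deviation by the same check.)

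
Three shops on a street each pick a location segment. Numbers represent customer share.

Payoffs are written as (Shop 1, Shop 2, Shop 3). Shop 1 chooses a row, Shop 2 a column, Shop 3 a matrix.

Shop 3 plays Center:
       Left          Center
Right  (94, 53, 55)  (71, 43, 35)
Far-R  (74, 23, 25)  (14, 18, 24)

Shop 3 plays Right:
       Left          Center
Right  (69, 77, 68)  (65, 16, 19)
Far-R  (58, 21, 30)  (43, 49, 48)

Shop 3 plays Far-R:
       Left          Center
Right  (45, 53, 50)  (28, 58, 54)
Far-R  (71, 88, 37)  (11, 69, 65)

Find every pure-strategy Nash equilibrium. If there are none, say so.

The pure Nash equilibria are (Right, Left, Right), (Right, Center, Far-R), (Far-R, Left, Far-R).

(Right, Left, Center): Shop 3 can switch to Right (55 → 68). Not NE.
(Right, Left, Right): Shop 1 gets 69, best alternative 58; Shop 2 gets 77, best alternative 16; Shop 3 gets 68, best alternative 55. No profitable deviation — NE.
(Right, Left, Far-R): Shop 1 can switch to Far-R (45 → 71). Not NE.
(Right, Center, Center): Shop 2 can switch to Left (43 → 53). Not NE.
(Right, Center, Right): Shop 2 can switch to Left (16 → 77). Not NE.
(Right, Center, Far-R): Shop 1 gets 28, best alternative 11; Shop 2 gets 58, best alternative 53; Shop 3 gets 54, best alternative 35. No profitable deviation — NE.
(Far-R, Left, Center): Shop 1 can switch to Right (74 → 94). Not NE.
(Far-R, Left, Right): Shop 1 can switch to Right (58 → 69). Not NE.
(Far-R, Left, Far-R): Shop 1 gets 71, best alternative 45; Shop 2 gets 88, best alternative 69; Shop 3 gets 37, best alternative 30. No profitable deviation — NE.
(Far-R, Center, Center): Shop 1 can switch to Right (14 → 71). Not NE.
(Far-R, Center, Right): Shop 1 can switch to Right (43 → 65). Not NE.
(The remaining 1 profile has a profitable deviation by the same check.)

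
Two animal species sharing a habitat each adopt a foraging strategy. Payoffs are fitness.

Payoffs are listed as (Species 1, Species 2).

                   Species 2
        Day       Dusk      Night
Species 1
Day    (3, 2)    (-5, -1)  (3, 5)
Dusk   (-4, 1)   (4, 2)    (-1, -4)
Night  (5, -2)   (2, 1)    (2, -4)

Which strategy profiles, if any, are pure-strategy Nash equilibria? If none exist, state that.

Species 1 against Day: payoffs 3, -4, 5 → best response Night.
Species 1 against Dusk: payoffs -5, 4, 2 → best response Dusk.
Species 1 against Night: payoffs 3, -1, 2 → best response Day.
Species 2 against Day: payoffs 2, -1, 5 → best response Night.
Species 2 against Dusk: payoffs 1, 2, -4 → best response Dusk.
Species 2 against Night: payoffs -2, 1, -4 → best response Dusk.
Mutual best responses: (Day, Night); (Dusk, Dusk).

Pure-strategy Nash equilibria: (Day, Night), (Dusk, Dusk)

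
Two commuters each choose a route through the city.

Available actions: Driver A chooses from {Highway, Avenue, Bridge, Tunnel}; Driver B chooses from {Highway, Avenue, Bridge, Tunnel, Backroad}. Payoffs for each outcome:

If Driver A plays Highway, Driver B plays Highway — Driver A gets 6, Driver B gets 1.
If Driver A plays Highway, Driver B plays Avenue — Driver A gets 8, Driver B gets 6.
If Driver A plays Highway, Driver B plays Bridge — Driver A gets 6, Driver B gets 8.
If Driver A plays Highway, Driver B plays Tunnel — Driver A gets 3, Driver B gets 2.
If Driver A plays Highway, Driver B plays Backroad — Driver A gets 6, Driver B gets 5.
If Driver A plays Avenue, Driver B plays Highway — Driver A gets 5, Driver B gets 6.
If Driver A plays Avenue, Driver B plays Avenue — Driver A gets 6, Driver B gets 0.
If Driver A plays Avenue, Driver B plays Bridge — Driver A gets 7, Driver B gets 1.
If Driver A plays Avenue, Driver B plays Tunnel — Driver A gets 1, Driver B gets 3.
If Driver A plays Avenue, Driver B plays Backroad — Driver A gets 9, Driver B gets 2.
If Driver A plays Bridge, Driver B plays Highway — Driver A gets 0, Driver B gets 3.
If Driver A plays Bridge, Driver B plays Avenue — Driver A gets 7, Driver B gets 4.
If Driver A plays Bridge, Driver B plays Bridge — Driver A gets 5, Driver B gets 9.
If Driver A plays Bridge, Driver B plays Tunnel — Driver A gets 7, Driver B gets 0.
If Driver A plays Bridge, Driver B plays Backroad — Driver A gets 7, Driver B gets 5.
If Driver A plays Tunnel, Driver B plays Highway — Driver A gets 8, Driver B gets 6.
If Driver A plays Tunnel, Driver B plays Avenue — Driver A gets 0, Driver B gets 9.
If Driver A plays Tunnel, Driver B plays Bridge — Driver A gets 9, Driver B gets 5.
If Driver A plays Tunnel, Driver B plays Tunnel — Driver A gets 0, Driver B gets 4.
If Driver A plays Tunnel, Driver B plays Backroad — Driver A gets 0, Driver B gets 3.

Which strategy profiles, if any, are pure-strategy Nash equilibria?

none

(Highway, Highway): Driver A can switch to Tunnel (6 → 8). Not NE.
(Highway, Avenue): Driver B can switch to Bridge (6 → 8). Not NE.
(Highway, Bridge): Driver A can switch to Avenue (6 → 7). Not NE.
(Highway, Tunnel): Driver A can switch to Bridge (3 → 7). Not NE.
(Highway, Backroad): Driver A can switch to Avenue (6 → 9). Not NE.
(Avenue, Highway): Driver A can switch to Highway (5 → 6). Not NE.
(Avenue, Avenue): Driver A can switch to Highway (6 → 8). Not NE.
(Avenue, Bridge): Driver A can switch to Tunnel (7 → 9). Not NE.
(Avenue, Tunnel): Driver A can switch to Highway (1 → 3). Not NE.
(Avenue, Backroad): Driver B can switch to Highway (2 → 6). Not NE.
(The remaining 10 profiles each have a profitable deviation by the same check.)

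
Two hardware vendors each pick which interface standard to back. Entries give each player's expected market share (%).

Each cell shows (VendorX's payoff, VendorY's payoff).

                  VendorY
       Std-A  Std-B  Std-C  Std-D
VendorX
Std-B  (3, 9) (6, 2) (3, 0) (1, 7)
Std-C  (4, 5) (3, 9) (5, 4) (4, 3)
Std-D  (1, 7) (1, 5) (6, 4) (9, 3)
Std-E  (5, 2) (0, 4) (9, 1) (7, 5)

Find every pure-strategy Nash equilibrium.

none

(Std-B, Std-A): VendorX can switch to Std-C (3 → 4). Not NE.
(Std-B, Std-B): VendorY can switch to Std-A (2 → 9). Not NE.
(Std-B, Std-C): VendorX can switch to Std-C (3 → 5). Not NE.
(Std-B, Std-D): VendorX can switch to Std-C (1 → 4). Not NE.
(Std-C, Std-A): VendorX can switch to Std-E (4 → 5). Not NE.
(Std-C, Std-B): VendorX can switch to Std-B (3 → 6). Not NE.
(The remaining 10 profiles each have a profitable deviation by the same check.)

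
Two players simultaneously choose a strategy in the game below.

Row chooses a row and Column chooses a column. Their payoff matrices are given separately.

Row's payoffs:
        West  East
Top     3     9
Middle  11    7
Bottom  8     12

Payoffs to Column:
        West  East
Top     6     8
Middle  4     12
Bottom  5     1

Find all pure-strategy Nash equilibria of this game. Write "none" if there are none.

Mark each player's best response to every combination of opponents' strategies; a profile where every player is best-responding is a pure Nash equilibrium.
Row against West: payoffs 3, 11, 8 → best response Middle.
Row against East: payoffs 9, 7, 12 → best response Bottom.
Column against Top: payoffs 6, 8 → best response East.
Column against Middle: payoffs 4, 12 → best response East.
Column against Bottom: payoffs 5, 1 → best response West.
No profile is a mutual best response for all players.

This game has no pure Nash equilibrium.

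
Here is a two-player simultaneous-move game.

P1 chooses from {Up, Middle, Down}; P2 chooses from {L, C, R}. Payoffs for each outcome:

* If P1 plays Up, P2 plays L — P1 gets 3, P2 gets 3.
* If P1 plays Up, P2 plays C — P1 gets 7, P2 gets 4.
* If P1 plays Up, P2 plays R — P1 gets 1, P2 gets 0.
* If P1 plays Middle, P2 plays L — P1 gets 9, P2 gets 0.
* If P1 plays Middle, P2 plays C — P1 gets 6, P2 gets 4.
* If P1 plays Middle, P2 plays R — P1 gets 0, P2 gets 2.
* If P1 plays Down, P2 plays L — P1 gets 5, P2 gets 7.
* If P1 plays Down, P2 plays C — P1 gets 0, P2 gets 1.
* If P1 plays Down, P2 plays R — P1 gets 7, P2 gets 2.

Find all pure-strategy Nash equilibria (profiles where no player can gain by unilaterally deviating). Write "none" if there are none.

(Up, C)

(Up, L): P1 can switch to Middle (3 → 9). Not NE.
(Up, C): P1 gets 7, best alternative 6; P2 gets 4, best alternative 3. No profitable deviation — NE.
(Up, R): P1 can switch to Down (1 → 7). Not NE.
(Middle, L): P2 can switch to C (0 → 4). Not NE.
(Middle, C): P1 can switch to Up (6 → 7). Not NE.
(Middle, R): P1 can switch to Up (0 → 1). Not NE.
(Down, L): P1 can switch to Middle (5 → 9). Not NE.
(Down, C): P1 can switch to Up (0 → 7). Not NE.
(Down, R): P2 can switch to L (2 → 7). Not NE.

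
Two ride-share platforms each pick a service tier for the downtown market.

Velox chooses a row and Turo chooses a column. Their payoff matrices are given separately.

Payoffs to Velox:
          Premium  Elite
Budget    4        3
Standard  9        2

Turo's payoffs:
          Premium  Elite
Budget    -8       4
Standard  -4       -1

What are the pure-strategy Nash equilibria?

(Budget, Premium): Velox can switch to Standard (4 → 9). Not NE.
(Budget, Elite): Velox gets 3, best alternative 2; Turo gets 4, best alternative -8. No profitable deviation — NE.
(Standard, Premium): Turo can switch to Elite (-4 → -1). Not NE.
(Standard, Elite): Velox can switch to Budget (2 → 3). Not NE.

Pure NE: (Budget, Elite)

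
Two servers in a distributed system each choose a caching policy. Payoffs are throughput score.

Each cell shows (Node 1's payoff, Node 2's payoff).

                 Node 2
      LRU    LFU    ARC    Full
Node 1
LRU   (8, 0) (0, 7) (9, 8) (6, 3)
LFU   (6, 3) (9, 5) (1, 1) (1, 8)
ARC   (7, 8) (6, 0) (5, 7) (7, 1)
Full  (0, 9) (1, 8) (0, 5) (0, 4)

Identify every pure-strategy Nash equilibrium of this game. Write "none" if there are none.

(LRU, LRU): Node 2 can switch to LFU (0 → 7). Not NE.
(LRU, LFU): Node 1 can switch to LFU (0 → 9). Not NE.
(LRU, ARC): Node 1 gets 9, best alternative 5; Node 2 gets 8, best alternative 7. No profitable deviation — NE.
(LRU, Full): Node 1 can switch to ARC (6 → 7). Not NE.
(LFU, LRU): Node 1 can switch to LRU (6 → 8). Not NE.
(LFU, LFU): Node 2 can switch to Full (5 → 8). Not NE.
(LFU, ARC): Node 1 can switch to LRU (1 → 9). Not NE.
(LFU, Full): Node 1 can switch to LRU (1 → 6). Not NE.
(ARC, LRU): Node 1 can switch to LRU (7 → 8). Not NE.
(ARC, LFU): Node 1 can switch to LFU (6 → 9). Not NE.
(ARC, ARC): Node 1 can switch to LRU (5 → 9). Not NE.
(The remaining 5 profiles each have a profitable deviation by the same check.)

Pure NE: (LRU, ARC)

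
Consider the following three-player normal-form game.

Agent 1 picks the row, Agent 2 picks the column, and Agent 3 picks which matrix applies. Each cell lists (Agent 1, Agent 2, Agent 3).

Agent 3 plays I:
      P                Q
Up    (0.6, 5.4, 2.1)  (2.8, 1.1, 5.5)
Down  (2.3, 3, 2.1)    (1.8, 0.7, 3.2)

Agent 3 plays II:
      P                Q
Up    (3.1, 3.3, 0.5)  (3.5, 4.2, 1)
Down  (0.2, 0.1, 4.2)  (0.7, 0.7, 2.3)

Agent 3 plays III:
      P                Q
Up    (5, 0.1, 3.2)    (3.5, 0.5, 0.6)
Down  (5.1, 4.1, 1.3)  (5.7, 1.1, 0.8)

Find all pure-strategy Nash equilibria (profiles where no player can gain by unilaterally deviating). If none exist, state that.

(Up, P, I): Agent 1 can switch to Down (0.6 → 2.3). Not NE.
(Up, P, II): Agent 2 can switch to Q (3.3 → 4.2). Not NE.
(Up, P, III): Agent 1 can switch to Down (5 → 5.1). Not NE.
(Up, Q, I): Agent 2 can switch to P (1.1 → 5.4). Not NE.
(Up, Q, II): Agent 3 can switch to I (1 → 5.5). Not NE.
(Up, Q, III): Agent 1 can switch to Down (3.5 → 5.7). Not NE.
(The remaining 6 profiles each have a profitable deviation by the same check.)

This game has no pure Nash equilibrium.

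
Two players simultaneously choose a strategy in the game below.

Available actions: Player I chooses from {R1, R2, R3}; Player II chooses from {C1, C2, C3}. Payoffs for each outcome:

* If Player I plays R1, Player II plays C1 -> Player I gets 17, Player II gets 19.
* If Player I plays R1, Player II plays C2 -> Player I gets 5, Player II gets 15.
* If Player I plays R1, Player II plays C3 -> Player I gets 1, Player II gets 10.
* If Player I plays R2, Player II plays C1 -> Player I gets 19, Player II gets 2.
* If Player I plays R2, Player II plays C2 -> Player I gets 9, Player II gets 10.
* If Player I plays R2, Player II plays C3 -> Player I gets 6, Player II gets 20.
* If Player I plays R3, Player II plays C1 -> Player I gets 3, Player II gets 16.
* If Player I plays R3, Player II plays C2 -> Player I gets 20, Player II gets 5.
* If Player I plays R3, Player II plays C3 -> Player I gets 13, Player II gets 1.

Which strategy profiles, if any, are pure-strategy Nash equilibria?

No pure-strategy Nash equilibrium.

(R1, C1): Player I can switch to R2 (17 → 19). Not NE.
(R1, C2): Player I can switch to R2 (5 → 9). Not NE.
(R1, C3): Player I can switch to R2 (1 → 6). Not NE.
(R2, C1): Player II can switch to C2 (2 → 10). Not NE.
(R2, C2): Player I can switch to R3 (9 → 20). Not NE.
(R2, C3): Player I can switch to R3 (6 → 13). Not NE.
(R3, C1): Player I can switch to R1 (3 → 17). Not NE.
(R3, C2): Player II can switch to C1 (5 → 16). Not NE.
(R3, C3): Player II can switch to C1 (1 → 16). Not NE.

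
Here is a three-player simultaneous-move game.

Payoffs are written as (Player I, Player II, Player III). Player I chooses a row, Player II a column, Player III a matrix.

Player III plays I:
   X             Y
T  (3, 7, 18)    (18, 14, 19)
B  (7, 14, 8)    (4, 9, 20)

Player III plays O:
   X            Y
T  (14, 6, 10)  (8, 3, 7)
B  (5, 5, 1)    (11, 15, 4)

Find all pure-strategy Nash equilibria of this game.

Mark each player's best response to every combination of opponents' strategies; a profile where every player is best-responding is a pure Nash equilibrium.
Player I against (X, I): payoffs 3, 7 → best response B.
Player I against (X, O): payoffs 14, 5 → best response T.
Player I against (Y, I): payoffs 18, 4 → best response T.
Player I against (Y, O): payoffs 8, 11 → best response B.
Player II against (T, I): payoffs 7, 14 → best response Y.
Player II against (T, O): payoffs 6, 3 → best response X.
Player II against (B, I): payoffs 14, 9 → best response X.
Player II against (B, O): payoffs 5, 15 → best response Y.
Player III against (T, X): payoffs 18, 10 → best response I.
Player III against (T, Y): payoffs 19, 7 → best response I.
Player III against (B, X): payoffs 8, 1 → best response I.
Player III against (B, Y): payoffs 20, 4 → best response I.
Mutual best responses: (T, Y, I); (B, X, I).

The pure Nash equilibria are (T, Y, I), (B, X, I).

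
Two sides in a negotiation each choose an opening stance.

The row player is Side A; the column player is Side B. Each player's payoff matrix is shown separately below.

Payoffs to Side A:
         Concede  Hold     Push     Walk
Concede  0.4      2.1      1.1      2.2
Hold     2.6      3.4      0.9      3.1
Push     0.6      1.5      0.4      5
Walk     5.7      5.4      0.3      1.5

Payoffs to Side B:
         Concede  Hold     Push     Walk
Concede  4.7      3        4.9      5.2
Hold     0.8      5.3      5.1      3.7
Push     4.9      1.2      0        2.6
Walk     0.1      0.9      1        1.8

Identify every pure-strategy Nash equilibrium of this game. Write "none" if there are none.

Side A against Concede: payoffs 0.4, 2.6, 0.6, 5.7 → best response Walk.
Side A against Hold: payoffs 2.1, 3.4, 1.5, 5.4 → best response Walk.
Side A against Push: payoffs 1.1, 0.9, 0.4, 0.3 → best response Concede.
Side A against Walk: payoffs 2.2, 3.1, 5, 1.5 → best response Push.
Side B against Concede: payoffs 4.7, 3, 4.9, 5.2 → best response Walk.
Side B against Hold: payoffs 0.8, 5.3, 5.1, 3.7 → best response Hold.
Side B against Push: payoffs 4.9, 1.2, 0, 2.6 → best response Concede.
Side B against Walk: payoffs 0.1, 0.9, 1, 1.8 → best response Walk.
No profile is a mutual best response for all players.

none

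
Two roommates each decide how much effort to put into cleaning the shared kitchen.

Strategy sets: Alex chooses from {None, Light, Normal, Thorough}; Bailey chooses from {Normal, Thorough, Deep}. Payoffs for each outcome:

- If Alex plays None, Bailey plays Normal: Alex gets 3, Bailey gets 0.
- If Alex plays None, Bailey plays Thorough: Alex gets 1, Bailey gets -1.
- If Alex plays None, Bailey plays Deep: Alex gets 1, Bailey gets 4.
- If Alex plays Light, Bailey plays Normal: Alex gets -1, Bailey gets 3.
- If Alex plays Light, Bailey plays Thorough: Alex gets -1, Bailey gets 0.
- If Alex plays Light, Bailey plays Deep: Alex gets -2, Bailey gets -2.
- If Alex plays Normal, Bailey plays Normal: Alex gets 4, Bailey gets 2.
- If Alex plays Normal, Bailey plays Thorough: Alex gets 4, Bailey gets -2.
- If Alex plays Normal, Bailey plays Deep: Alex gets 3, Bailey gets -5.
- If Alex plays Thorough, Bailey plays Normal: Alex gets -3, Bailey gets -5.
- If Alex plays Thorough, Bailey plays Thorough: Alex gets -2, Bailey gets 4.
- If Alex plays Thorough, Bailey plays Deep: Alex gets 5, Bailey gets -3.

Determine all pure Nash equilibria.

(Normal, Normal)

Alex against Normal: payoffs 3, -1, 4, -3 → best response Normal.
Alex against Thorough: payoffs 1, -1, 4, -2 → best response Normal.
Alex against Deep: payoffs 1, -2, 3, 5 → best response Thorough.
Bailey against None: payoffs 0, -1, 4 → best response Deep.
Bailey against Light: payoffs 3, 0, -2 → best response Normal.
Bailey against Normal: payoffs 2, -2, -5 → best response Normal.
Bailey against Thorough: payoffs -5, 4, -3 → best response Thorough.
Mutual best responses: (Normal, Normal).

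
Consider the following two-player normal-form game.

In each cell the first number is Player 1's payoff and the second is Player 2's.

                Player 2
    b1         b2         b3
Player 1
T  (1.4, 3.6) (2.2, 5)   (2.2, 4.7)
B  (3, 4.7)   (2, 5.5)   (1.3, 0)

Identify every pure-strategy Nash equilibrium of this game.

For each player, find the best response to each opponent profile; mutual best responses are the pure NE.
Player 1 against b1: payoffs 1.4, 3 → best response B.
Player 1 against b2: payoffs 2.2, 2 → best response T.
Player 1 against b3: payoffs 2.2, 1.3 → best response T.
Player 2 against T: payoffs 3.6, 5, 4.7 → best response b2.
Player 2 against B: payoffs 4.7, 5.5, 0 → best response b2.
Mutual best responses: (T, b2).

Pure NE: (T, b2)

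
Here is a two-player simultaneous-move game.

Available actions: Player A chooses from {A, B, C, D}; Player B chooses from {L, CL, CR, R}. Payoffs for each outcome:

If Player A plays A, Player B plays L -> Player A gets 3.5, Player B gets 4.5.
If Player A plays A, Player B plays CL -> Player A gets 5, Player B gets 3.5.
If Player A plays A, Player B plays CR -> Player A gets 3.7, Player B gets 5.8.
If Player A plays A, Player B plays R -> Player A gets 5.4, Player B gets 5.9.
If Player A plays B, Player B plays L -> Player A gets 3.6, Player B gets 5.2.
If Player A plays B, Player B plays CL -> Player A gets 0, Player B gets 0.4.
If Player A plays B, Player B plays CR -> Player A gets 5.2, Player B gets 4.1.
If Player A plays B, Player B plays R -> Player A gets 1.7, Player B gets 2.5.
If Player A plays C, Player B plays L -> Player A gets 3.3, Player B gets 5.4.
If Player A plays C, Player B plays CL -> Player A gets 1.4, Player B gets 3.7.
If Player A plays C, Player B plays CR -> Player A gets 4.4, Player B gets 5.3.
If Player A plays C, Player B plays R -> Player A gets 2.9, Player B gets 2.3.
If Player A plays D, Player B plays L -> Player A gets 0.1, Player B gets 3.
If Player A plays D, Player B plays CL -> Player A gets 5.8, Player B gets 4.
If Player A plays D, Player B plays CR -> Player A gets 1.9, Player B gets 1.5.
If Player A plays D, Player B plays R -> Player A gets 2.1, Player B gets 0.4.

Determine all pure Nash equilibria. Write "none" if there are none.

For each strategy profile, look for a profitable unilateral deviation.
(A, L): Player A can switch to B (3.5 → 3.6). Not NE.
(A, CL): Player A can switch to D (5 → 5.8). Not NE.
(A, CR): Player A can switch to B (3.7 → 5.2). Not NE.
(A, R): Player A gets 5.4, best alternative 2.9; Player B gets 5.9, best alternative 5.8. No profitable deviation — NE.
(B, L): Player A gets 3.6, best alternative 3.5; Player B gets 5.2, best alternative 4.1. No profitable deviation — NE.
(B, CL): Player A can switch to A (0 → 5). Not NE.
(B, CR): Player B can switch to L (4.1 → 5.2). Not NE.
(B, R): Player A can switch to A (1.7 → 5.4). Not NE.
(D, CL): Player A gets 5.8, best alternative 5; Player B gets 4, best alternative 3. No profitable deviation — NE.
(The remaining 7 profiles each have a profitable deviation by the same check.)

The pure Nash equilibria are (A, R) and (B, L) and (D, CL).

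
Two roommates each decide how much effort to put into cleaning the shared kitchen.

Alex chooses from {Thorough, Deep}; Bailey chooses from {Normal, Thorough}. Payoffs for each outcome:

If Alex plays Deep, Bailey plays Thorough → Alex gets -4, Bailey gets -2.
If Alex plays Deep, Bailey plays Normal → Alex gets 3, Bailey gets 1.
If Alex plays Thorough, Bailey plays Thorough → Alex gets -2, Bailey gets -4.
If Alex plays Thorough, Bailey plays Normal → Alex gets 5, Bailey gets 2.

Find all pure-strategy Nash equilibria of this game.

Alex against Normal: payoffs 5, 3 → best response Thorough.
Alex against Thorough: payoffs -2, -4 → best response Thorough.
Bailey against Thorough: payoffs 2, -4 → best response Normal.
Bailey against Deep: payoffs 1, -2 → best response Normal.
Mutual best responses: (Thorough, Normal).

Pure NE: (Thorough, Normal)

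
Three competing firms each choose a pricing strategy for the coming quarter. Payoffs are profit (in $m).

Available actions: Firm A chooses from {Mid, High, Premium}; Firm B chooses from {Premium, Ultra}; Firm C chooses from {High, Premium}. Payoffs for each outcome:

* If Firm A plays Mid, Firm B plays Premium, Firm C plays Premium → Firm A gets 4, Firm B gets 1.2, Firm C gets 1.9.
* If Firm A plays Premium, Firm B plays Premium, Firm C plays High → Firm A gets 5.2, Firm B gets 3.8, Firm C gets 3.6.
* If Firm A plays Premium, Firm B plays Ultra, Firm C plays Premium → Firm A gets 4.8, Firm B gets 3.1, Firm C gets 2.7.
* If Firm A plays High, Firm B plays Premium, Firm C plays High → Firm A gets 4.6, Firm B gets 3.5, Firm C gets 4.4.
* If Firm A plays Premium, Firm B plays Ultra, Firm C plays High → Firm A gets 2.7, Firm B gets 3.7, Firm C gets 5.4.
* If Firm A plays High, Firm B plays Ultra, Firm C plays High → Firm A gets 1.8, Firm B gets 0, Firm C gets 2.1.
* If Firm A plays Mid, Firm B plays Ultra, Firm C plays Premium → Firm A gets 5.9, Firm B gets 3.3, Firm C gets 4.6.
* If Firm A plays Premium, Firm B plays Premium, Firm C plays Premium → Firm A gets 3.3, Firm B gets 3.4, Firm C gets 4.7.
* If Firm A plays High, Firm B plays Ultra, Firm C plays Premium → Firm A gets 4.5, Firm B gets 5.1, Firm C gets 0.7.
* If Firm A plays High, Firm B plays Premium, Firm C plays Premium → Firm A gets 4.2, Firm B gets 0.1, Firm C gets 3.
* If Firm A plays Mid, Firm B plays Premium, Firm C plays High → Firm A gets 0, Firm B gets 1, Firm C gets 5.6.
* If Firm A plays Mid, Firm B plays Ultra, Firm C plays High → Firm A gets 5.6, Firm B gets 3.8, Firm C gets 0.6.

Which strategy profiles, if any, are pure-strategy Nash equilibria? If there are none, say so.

Pure NE: (Mid, Ultra, Premium)

Firm A against (Premium, High): payoffs 0, 4.6, 5.2 → best response Premium.
Firm A against (Premium, Premium): payoffs 4, 4.2, 3.3 → best response High.
Firm A against (Ultra, High): payoffs 5.6, 1.8, 2.7 → best response Mid.
Firm A against (Ultra, Premium): payoffs 5.9, 4.5, 4.8 → best response Mid.
Firm B against (Mid, High): payoffs 1, 3.8 → best response Ultra.
Firm B against (Mid, Premium): payoffs 1.2, 3.3 → best response Ultra.
Firm B against (High, High): payoffs 3.5, 0 → best response Premium.
Firm B against (High, Premium): payoffs 0.1, 5.1 → best response Ultra.
Firm B against (Premium, High): payoffs 3.8, 3.7 → best response Premium.
Firm B against (Premium, Premium): payoffs 3.4, 3.1 → best response Premium.
Firm C against (Mid, Premium): payoffs 5.6, 1.9 → best response High.
Firm C against (Mid, Ultra): payoffs 0.6, 4.6 → best response Premium.
Firm C against (High, Premium): payoffs 4.4, 3 → best response High.
Firm C against (High, Ultra): payoffs 2.1, 0.7 → best response High.
Firm C against (Premium, Premium): payoffs 3.6, 4.7 → best response Premium.
Firm C against (Premium, Ultra): payoffs 5.4, 2.7 → best response High.
Mutual best responses: (Mid, Ultra, Premium).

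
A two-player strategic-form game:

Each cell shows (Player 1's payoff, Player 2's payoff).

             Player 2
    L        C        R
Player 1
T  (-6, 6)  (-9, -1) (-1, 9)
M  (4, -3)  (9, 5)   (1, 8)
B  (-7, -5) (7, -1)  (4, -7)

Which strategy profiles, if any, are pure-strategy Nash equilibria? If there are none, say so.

There is no pure-strategy Nash equilibrium.

Player 1 against L: payoffs -6, 4, -7 → best response M.
Player 1 against C: payoffs -9, 9, 7 → best response M.
Player 1 against R: payoffs -1, 1, 4 → best response B.
Player 2 against T: payoffs 6, -1, 9 → best response R.
Player 2 against M: payoffs -3, 5, 8 → best response R.
Player 2 against B: payoffs -5, -1, -7 → best response C.
No profile is a mutual best response for all players.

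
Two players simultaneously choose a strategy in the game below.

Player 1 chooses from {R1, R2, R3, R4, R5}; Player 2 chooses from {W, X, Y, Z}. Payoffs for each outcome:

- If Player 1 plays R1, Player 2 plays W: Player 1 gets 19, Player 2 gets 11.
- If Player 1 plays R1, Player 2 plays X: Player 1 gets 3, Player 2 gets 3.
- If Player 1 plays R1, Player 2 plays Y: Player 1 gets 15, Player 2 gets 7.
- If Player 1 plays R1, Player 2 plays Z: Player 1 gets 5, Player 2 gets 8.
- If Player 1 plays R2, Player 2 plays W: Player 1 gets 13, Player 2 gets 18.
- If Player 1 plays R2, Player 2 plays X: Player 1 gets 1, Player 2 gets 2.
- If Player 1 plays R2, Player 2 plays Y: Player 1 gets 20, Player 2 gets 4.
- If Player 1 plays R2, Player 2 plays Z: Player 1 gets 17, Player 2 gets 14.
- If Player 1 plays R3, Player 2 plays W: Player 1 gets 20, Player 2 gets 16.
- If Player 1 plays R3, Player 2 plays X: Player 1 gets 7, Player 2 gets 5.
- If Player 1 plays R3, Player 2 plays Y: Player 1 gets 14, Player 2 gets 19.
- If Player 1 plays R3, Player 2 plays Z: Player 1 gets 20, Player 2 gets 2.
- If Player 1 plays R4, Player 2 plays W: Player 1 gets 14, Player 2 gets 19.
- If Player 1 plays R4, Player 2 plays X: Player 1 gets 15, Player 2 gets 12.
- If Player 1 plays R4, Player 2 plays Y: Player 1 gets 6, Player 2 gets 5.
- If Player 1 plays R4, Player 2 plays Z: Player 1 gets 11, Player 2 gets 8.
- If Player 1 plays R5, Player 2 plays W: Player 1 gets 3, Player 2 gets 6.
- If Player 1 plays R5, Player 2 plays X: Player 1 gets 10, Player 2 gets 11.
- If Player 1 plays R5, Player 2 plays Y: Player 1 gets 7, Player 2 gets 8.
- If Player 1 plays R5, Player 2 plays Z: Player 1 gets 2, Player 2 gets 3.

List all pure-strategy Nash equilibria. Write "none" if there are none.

This game has no pure Nash equilibrium.

Check each profile: it is a Nash equilibrium iff no player can strictly gain by switching unilaterally.
(R1, W): Player 1 can switch to R3 (19 → 20). Not NE.
(R1, X): Player 1 can switch to R3 (3 → 7). Not NE.
(R1, Y): Player 1 can switch to R2 (15 → 20). Not NE.
(R1, Z): Player 1 can switch to R2 (5 → 17). Not NE.
(R2, W): Player 1 can switch to R1 (13 → 19). Not NE.
(R2, X): Player 1 can switch to R1 (1 → 3). Not NE.
(R2, Y): Player 2 can switch to W (4 → 18). Not NE.
(R2, Z): Player 1 can switch to R3 (17 → 20). Not NE.
(The remaining 12 profiles each have a profitable deviation by the same check.)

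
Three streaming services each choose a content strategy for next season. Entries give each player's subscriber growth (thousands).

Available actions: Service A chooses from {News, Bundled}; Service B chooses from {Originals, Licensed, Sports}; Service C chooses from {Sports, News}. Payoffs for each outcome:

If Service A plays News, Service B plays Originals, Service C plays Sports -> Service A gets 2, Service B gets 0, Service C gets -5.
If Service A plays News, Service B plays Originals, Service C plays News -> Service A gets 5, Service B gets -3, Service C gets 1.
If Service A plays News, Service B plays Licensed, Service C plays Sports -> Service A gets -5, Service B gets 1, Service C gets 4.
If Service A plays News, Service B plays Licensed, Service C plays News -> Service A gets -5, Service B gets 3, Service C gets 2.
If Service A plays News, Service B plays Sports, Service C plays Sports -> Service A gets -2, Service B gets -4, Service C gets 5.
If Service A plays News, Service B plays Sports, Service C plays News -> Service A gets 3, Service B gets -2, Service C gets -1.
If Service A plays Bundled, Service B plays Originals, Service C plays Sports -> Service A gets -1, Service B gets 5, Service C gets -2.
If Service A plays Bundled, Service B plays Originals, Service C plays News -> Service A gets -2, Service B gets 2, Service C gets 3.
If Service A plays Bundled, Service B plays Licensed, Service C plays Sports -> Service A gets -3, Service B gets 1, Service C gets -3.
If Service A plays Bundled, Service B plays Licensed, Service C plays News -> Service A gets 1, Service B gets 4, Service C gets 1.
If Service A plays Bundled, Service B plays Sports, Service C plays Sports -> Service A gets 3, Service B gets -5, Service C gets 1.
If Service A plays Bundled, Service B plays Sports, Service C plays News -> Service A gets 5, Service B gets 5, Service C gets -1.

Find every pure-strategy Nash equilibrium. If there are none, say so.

Service A against (Originals, Sports): payoffs 2, -1 → best response News.
Service A against (Originals, News): payoffs 5, -2 → best response News.
Service A against (Licensed, Sports): payoffs -5, -3 → best response Bundled.
Service A against (Licensed, News): payoffs -5, 1 → best response Bundled.
Service A against (Sports, Sports): payoffs -2, 3 → best response Bundled.
Service A against (Sports, News): payoffs 3, 5 → best response Bundled.
Service B against (News, Sports): payoffs 0, 1, -4 → best response Licensed.
Service B against (News, News): payoffs -3, 3, -2 → best response Licensed.
Service B against (Bundled, Sports): payoffs 5, 1, -5 → best response Originals.
Service B against (Bundled, News): payoffs 2, 4, 5 → best response Sports.
Service C against (News, Originals): payoffs -5, 1 → best response News.
Service C against (News, Licensed): payoffs 4, 2 → best response Sports.
Service C against (News, Sports): payoffs 5, -1 → best response Sports.
Service C against (Bundled, Originals): payoffs -2, 3 → best response News.
Service C against (Bundled, Licensed): payoffs -3, 1 → best response News.
Service C against (Bundled, Sports): payoffs 1, -1 → best response Sports.
No profile is a mutual best response for all players.

none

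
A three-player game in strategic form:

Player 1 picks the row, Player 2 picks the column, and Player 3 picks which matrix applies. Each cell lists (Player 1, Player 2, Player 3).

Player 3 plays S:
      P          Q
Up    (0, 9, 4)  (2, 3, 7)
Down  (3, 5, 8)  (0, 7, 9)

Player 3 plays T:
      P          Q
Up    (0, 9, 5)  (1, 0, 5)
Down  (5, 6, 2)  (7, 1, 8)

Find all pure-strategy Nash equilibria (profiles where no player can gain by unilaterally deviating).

(Up, P, S): Player 1 can switch to Down (0 → 3). Not NE.
(Up, P, T): Player 1 can switch to Down (0 → 5). Not NE.
(Up, Q, S): Player 2 can switch to P (3 → 9). Not NE.
(Up, Q, T): Player 1 can switch to Down (1 → 7). Not NE.
(Down, P, S): Player 2 can switch to Q (5 → 7). Not NE.
(Down, P, T): Player 3 can switch to S (2 → 8). Not NE.
(Down, Q, S): Player 1 can switch to Up (0 → 2). Not NE.
(Down, Q, T): Player 2 can switch to P (1 → 6). Not NE.

No pure-strategy Nash equilibrium.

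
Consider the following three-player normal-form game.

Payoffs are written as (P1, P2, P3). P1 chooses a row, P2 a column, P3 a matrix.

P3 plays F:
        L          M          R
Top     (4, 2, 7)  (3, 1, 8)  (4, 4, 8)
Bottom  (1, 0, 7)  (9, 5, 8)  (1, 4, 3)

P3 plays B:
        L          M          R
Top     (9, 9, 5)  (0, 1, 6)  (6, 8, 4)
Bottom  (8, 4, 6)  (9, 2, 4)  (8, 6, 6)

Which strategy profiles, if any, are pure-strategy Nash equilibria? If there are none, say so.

(Top, L, F): P2 can switch to R (2 → 4). Not NE.
(Top, L, B): P3 can switch to F (5 → 7). Not NE.
(Top, M, F): P1 can switch to Bottom (3 → 9). Not NE.
(Top, M, B): P1 can switch to Bottom (0 → 9). Not NE.
(Top, R, F): P1 gets 4, best alternative 1; P2 gets 4, best alternative 2; P3 gets 8, best alternative 4. No profitable deviation — NE.
(Top, R, B): P1 can switch to Bottom (6 → 8). Not NE.
(Bottom, L, F): P1 can switch to Top (1 → 4). Not NE.
(Bottom, M, F): P1 gets 9, best alternative 3; P2 gets 5, best alternative 4; P3 gets 8, best alternative 4. No profitable deviation — NE.
(Bottom, R, B): P1 gets 8, best alternative 6; P2 gets 6, best alternative 4; P3 gets 6, best alternative 3. No profitable deviation — NE.
(The remaining 3 profiles each have a profitable deviation by the same check.)

The pure Nash equilibria are (Top, R, F) and (Bottom, M, F) and (Bottom, R, B).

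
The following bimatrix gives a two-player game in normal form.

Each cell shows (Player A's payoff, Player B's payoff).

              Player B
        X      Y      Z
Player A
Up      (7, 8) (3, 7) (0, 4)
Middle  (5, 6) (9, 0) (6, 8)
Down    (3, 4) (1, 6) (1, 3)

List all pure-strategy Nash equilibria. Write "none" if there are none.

(Up, X), (Middle, Z)

Mark each player's best response to every combination of opponents' strategies; a profile where every player is best-responding is a pure Nash equilibrium.
Player A against X: payoffs 7, 5, 3 → best response Up.
Player A against Y: payoffs 3, 9, 1 → best response Middle.
Player A against Z: payoffs 0, 6, 1 → best response Middle.
Player B against Up: payoffs 8, 7, 4 → best response X.
Player B against Middle: payoffs 6, 0, 8 → best response Z.
Player B against Down: payoffs 4, 6, 3 → best response Y.
Mutual best responses: (Up, X); (Middle, Z).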